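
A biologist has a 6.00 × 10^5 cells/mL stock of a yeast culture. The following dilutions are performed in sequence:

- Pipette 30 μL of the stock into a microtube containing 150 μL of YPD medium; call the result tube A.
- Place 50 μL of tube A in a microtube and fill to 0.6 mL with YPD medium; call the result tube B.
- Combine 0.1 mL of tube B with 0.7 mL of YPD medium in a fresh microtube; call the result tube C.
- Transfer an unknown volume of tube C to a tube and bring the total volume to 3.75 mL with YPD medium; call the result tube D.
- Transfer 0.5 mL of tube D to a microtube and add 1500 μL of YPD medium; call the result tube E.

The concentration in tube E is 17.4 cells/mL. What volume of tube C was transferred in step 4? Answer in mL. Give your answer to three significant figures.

Step 1: 30 μL + 150 μL = 180 μL total → factor 180/30 = 6
Step 2: 50 μL brought to 0.6 mL → factor 600/50 = 12
Step 3: 0.1 mL + 0.7 mL = 0.8 mL total → factor 0.8/0.1 = 8
Step 4: v brought to 3.75 mL → factor = 3.75 mL/v
Step 5: 0.5 mL + 1500 μL = 2 mL total → factor 2/0.5 = 4
Product of known-step factors = 2304
Overall factor = 6.00 × 10^5 cells/mL / (17.4 cells/mL) = 34483
Step-4 factor = 34483 / 2304 = 14.966
v = 3.75 mL / 14.966 = 0.251 mL

0.251 mL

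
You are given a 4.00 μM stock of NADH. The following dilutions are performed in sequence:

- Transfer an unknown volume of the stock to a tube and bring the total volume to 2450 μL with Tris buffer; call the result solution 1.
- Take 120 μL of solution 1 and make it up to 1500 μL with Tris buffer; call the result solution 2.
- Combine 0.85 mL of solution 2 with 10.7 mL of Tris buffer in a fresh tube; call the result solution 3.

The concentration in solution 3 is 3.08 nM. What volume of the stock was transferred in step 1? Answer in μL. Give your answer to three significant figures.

320 μL

Step 1: v brought to 2450 μL → factor = 2450 μL/v
Step 2: 120 μL brought to 1500 μL → factor 1500/120 = 12.5
Step 3: 0.85 mL + 10.7 mL = 11.55 mL total → factor 11.55/0.85 = 13.588
Product of known-step factors = 169.85
Overall factor = 4.00 μM / (3.08 nM) = 1298.7
Step-1 factor = 1298.7 / 169.85 = 7.646
v = 2450 μL / 7.646 = 320 μL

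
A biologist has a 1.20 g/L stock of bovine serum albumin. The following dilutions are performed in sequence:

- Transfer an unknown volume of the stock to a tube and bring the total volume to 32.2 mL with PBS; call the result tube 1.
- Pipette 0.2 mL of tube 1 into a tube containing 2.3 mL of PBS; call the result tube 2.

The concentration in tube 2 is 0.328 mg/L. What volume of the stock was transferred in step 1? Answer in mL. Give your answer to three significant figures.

0.110 mL

Step 1: v brought to 32.2 mL → factor = 32.2 mL/v
Step 2: 0.2 mL + 2.3 mL = 2.5 mL total → factor 2.5/0.2 = 12.5
Product of known-step factors = 12.5
Overall factor = 1.20 g/L / (0.328 mg/L) = 3658.5
Step-1 factor = 3658.5 / 12.5 = 292.68
v = 32.2 mL / 292.68 = 0.110 mL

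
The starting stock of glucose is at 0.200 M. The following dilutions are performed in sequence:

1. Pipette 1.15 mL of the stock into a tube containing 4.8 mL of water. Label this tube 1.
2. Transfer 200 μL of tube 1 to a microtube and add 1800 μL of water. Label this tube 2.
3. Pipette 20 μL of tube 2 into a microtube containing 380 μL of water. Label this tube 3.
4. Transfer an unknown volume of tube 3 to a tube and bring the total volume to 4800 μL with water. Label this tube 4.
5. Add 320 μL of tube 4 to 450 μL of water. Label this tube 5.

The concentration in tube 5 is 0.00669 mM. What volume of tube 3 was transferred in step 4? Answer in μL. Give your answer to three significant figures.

Step 1: 1.15 mL + 4.8 mL = 5.95 mL total → factor 5.95/1.15 = 5.1739
Step 2: 200 μL + 1800 μL = 2000 μL total → factor 2000/200 = 10
Step 3: 20 μL + 380 μL = 400 μL total → factor 400/20 = 20
Step 4: v brought to 4800 μL → factor = 4800 μL/v
Step 5: 320 μL + 450 μL = 770 μL total → factor 770/320 = 2.4062
Product of known-step factors = 2489.9
Overall factor = 0.200 M / (0.00669 mM) = 29895
Step-4 factor = 29895 / 2489.9 = 12.006
v = 4800 μL / 12.006 = 400 μL

400 μL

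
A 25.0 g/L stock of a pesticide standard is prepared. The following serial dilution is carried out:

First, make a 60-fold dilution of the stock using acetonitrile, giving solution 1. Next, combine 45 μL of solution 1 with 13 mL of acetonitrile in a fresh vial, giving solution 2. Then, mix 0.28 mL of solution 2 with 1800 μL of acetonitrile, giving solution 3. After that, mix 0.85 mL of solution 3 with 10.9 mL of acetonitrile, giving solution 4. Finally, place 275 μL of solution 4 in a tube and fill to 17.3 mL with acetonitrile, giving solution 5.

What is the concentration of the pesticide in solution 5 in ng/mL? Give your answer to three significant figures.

Step 1: 60-fold → factor 60
Step 2: 45 μL + 13 mL = 13045 μL total → factor 13045/45 = 289.89
Step 3: 0.28 mL + 1800 μL = 2.08 mL total → factor 2.08/0.28 = 7.4286
Step 4: 0.85 mL + 10.9 mL = 11.75 mL total → factor 11.75/0.85 = 13.824
Step 5: 275 μL brought to 17.3 mL → factor 17300/275 = 62.909
Overall dilution factor = 60 × 289.89 × 7.4286 × 13.824 × 62.909 = 1.1236 × 10^8
Final = 25.0 g/L / 1.1236 × 10^8 = 2.225 × 10^-7 g/L = 0.222 ng/mL

0.222 ng/mL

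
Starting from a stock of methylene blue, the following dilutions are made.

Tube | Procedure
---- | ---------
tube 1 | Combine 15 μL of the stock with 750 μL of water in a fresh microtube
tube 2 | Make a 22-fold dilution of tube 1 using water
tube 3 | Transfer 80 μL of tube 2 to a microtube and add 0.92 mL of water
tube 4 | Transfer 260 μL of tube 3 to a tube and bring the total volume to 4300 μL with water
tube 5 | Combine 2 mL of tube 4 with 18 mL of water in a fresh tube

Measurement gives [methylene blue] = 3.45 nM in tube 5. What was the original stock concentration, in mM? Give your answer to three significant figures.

8.00 mM

Step 1: 15 μL + 750 μL = 765 μL total → factor 765/15 = 51
Step 2: 22-fold → factor 22
Step 3: 80 μL + 0.92 mL = 1000 μL total → factor 1000/80 = 12.5
Step 4: 260 μL brought to 4300 μL → factor 4300/260 = 16.538
Step 5: 2 mL + 18 mL = 20 mL total → factor 20/2 = 10
Overall dilution factor = 51 × 22 × 12.5 × 16.538 × 10 = 2.3195 × 10^6
Stock = 3.45 nM × 2.3195 × 10^6 = 8.002 × 10^6 nM = 8.00 mM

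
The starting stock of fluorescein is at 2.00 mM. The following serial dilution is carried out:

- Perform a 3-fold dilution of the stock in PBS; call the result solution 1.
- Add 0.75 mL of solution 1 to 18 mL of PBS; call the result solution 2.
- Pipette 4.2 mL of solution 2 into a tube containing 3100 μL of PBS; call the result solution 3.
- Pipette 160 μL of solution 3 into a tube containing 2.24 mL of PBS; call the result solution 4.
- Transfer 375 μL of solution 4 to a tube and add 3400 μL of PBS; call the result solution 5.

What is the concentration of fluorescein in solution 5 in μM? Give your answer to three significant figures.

0.102 μM

Step 1: 3-fold → factor 3
Step 2: 0.75 mL + 18 mL = 18.75 mL total → factor 18.75/0.75 = 25
Step 3: 4.2 mL + 3100 μL = 7.3 mL total → factor 7.3/4.2 = 1.7381
Step 4: 160 μL + 2.24 mL = 2400 μL total → factor 2400/160 = 15
Step 5: 375 μL + 3400 μL = 3775 μL total → factor 3775/375 = 10.067
Dilution factor through solution 5 = 3 × 25 × 1.7381 × 15 × 10.067 = 19684
[solution 5] = 2.00 mM / 19684 = 0.0001016 mM = 0.102 μM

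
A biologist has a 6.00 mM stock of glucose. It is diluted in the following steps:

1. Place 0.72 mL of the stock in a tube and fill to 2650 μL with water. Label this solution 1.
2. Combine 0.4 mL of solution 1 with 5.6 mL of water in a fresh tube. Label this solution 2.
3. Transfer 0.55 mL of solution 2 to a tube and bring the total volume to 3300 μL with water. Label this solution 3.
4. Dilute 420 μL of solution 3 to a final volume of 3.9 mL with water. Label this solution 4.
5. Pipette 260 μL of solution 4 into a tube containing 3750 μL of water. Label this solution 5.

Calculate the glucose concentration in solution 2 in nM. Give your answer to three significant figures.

Step 1: 0.72 mL brought to 2650 μL → factor 2.65/0.72 = 3.6806
Step 2: 0.4 mL + 5.6 mL = 6 mL total → factor 6/0.4 = 15
Dilution factor through solution 2 = 3.6806 × 15 = 55.208
[solution 2] = 6.00 mM / 55.208 = 0.1087 mM = 1.09 × 10^5 nM

1.09 × 10^5 nM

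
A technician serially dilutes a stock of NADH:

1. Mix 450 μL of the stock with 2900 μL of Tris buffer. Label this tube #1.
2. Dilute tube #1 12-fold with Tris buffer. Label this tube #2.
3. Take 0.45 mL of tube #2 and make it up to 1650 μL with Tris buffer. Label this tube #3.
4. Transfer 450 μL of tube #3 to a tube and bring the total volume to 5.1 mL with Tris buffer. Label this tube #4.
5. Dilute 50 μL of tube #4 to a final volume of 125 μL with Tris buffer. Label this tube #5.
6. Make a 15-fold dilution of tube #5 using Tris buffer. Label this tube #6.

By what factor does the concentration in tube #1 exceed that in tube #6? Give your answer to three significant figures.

Step 1: 450 μL + 2900 μL = 3350 μL total → factor 3350/450 = 7.4444
Step 2: 12-fold → factor 12
Step 3: 0.45 mL brought to 1650 μL → factor 1.65/0.45 = 3.6667
Step 4: 450 μL brought to 5.1 mL → factor 5100/450 = 11.333
Step 5: 50 μL brought to 125 μL → factor 125/50 = 2.5
Step 6: 15-fold → factor 15
Dilution factor to tube #1 = 7.4444; to tube #6 = 1.3921 × 10^5
[tube #1]/[tube #6] = (factor to tube #6)/(factor to tube #1) = 1.3921 × 10^5/7.4444 = 1.87 × 10^4

1.87 × 10^4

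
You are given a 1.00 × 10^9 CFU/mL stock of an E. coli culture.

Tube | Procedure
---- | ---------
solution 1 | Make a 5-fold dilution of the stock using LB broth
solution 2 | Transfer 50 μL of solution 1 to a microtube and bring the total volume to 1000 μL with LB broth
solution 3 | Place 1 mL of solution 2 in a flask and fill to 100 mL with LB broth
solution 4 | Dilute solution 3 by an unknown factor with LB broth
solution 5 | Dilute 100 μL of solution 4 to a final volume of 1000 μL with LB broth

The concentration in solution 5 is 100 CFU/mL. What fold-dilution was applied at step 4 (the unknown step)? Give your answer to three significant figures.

100-fold

Step 1: 5-fold → factor 5
Step 2: 50 μL brought to 1000 μL → factor 1000/50 = 20
Step 3: 1 mL brought to 100 mL → factor 100/1 = 100
Step 4: unknown factor x
Step 5: 100 μL brought to 1000 μL → factor 1000/100 = 10
Product of known-step factors = 1 × 10^5
Overall factor = 1.00 × 10^9 CFU/mL / (100 CFU/mL) = 1 × 10^7
x = 1 × 10^7 / 1 × 10^5 = 100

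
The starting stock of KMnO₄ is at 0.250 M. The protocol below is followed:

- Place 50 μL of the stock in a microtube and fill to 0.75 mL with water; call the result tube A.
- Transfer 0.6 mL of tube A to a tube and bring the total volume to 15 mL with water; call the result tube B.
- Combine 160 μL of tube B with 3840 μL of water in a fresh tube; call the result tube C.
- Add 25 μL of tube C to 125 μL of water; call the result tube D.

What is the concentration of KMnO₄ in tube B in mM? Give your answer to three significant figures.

Step 1: 50 μL brought to 0.75 mL → factor 750/50 = 15
Step 2: 0.6 mL brought to 15 mL → factor 15/0.6 = 25
Dilution factor through tube B = 15 × 25 = 375
[tube B] = 0.250 M / 375 = 0.0006667 M = 0.667 mM

0.667 mM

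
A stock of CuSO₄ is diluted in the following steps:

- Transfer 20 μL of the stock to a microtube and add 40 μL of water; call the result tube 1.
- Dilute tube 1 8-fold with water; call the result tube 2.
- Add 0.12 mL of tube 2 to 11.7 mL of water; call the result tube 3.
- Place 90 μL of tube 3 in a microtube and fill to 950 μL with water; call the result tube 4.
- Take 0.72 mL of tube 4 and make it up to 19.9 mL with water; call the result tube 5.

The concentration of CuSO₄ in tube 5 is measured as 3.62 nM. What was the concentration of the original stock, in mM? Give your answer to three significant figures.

Step 1: 20 μL + 40 μL = 60 μL total → factor 60/20 = 3
Step 2: 8-fold → factor 8
Step 3: 0.12 mL + 11.7 mL = 11.82 mL total → factor 11.82/0.12 = 98.5
Step 4: 90 μL brought to 950 μL → factor 950/90 = 10.556
Step 5: 0.72 mL brought to 19.9 mL → factor 19.9/0.72 = 27.639
Overall dilution factor = 3 × 8 × 98.5 × 10.556 × 27.639 = 6.8968 × 10^5
Stock = 3.62 nM × 6.8968 × 10^5 = 2.497 × 10^6 nM = 2.50 mM

2.50 mM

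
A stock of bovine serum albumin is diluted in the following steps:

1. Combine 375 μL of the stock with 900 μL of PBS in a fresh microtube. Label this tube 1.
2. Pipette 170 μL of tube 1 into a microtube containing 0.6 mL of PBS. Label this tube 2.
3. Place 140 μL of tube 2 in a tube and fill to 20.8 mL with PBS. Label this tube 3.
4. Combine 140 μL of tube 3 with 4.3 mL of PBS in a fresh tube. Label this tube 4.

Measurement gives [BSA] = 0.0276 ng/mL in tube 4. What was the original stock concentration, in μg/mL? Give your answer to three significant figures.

Step 1: 375 μL + 900 μL = 1275 μL total → factor 1275/375 = 3.4
Step 2: 170 μL + 0.6 mL = 770 μL total → factor 770/170 = 4.5294
Step 3: 140 μL brought to 20.8 mL → factor 20800/140 = 148.57
Step 4: 140 μL + 4.3 mL = 4440 μL total → factor 4440/140 = 31.714
Overall dilution factor = 3.4 × 4.5294 × 148.57 × 31.714 = 72562
Stock = 0.0276 ng/mL × 72562 = 2003 ng/mL = 2.00 μg/mL

2.00 μg/mL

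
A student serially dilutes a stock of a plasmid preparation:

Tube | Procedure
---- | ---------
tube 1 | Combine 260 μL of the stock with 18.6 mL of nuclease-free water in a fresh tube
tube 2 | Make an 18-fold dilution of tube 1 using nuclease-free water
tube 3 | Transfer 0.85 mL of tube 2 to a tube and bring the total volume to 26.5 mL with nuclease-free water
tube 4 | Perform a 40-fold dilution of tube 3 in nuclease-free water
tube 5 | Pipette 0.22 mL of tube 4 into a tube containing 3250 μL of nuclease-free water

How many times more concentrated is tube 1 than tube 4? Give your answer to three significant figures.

Step 1: 260 μL + 18.6 mL = 18860 μL total → factor 18860/260 = 72.538
Step 2: 18-fold → factor 18
Step 3: 0.85 mL brought to 26.5 mL → factor 26.5/0.85 = 31.176
Step 4: 40-fold → factor 40
Dilution factor to tube 1 = 72.538; to tube 4 = 1.6283 × 10^6
[tube 1]/[tube 4] = (factor to tube 4)/(factor to tube 1) = 1.6283 × 10^6/72.538 = 2.24 × 10^4

2.24 × 10^4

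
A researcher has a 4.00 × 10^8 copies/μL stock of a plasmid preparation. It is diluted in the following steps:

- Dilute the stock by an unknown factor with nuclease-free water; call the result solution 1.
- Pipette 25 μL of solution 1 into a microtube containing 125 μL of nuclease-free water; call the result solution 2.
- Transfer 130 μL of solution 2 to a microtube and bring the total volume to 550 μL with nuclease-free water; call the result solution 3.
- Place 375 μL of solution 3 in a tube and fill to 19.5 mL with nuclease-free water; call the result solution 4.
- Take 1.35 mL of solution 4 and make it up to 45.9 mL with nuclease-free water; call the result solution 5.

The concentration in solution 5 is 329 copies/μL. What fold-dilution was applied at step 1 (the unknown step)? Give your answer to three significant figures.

Step 1: unknown factor x
Step 2: 25 μL + 125 μL = 150 μL total → factor 150/25 = 6
Step 3: 130 μL brought to 550 μL → factor 550/130 = 4.2308
Step 4: 375 μL brought to 19.5 mL → factor 19500/375 = 52
Step 5: 1.35 mL brought to 45.9 mL → factor 45.9/1.35 = 34
Product of known-step factors = 44880
Overall factor = 4.00 × 10^8 copies/μL / (329 copies/μL) = 1.2158 × 10^6
x = 1.2158 × 10^6 / 44880 = 27.1

27.1-fold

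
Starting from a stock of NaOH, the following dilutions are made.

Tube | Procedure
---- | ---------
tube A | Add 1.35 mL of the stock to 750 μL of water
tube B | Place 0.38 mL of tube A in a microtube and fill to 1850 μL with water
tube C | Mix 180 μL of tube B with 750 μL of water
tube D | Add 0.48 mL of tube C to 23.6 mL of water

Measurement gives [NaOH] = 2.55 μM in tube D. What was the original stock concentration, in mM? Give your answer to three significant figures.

5.01 mM

Step 1: 1.35 mL + 750 μL = 2.1 mL total → factor 2.1/1.35 = 1.5556
Step 2: 0.38 mL brought to 1850 μL → factor 1.85/0.38 = 4.8684
Step 3: 180 μL + 750 μL = 930 μL total → factor 930/180 = 5.1667
Step 4: 0.48 mL + 23.6 mL = 24.08 mL total → factor 24.08/0.48 = 50.167
Overall dilution factor = 1.5556 × 4.8684 × 5.1667 × 50.167 = 1962.9
Stock = 2.55 μM × 1962.9 = 5005 μM = 5.01 mM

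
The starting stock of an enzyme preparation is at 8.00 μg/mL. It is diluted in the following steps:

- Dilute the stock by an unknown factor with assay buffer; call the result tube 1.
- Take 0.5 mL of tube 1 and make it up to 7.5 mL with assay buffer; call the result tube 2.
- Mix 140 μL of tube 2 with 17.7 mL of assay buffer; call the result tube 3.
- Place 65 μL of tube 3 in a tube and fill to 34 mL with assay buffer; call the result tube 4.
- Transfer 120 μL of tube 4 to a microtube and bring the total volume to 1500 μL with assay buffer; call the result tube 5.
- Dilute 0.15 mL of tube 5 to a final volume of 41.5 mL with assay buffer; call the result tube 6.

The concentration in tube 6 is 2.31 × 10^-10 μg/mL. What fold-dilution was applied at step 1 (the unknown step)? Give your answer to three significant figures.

Step 1: unknown factor x
Step 2: 0.5 mL brought to 7.5 mL → factor 7.5/0.5 = 15
Step 3: 140 μL + 17.7 mL = 17840 μL total → factor 17840/140 = 127.43
Step 4: 65 μL brought to 34 mL → factor 34000/65 = 523.08
Step 5: 120 μL brought to 1500 μL → factor 1500/120 = 12.5
Step 6: 0.15 mL brought to 41.5 mL → factor 41.5/0.15 = 276.67
Product of known-step factors = 3.4577 × 10^9
Overall factor = 8.00 μg/mL / (2.31 × 10^-10 μg/mL) = 3.4632 × 10^10
x = 3.4632 × 10^10 / 3.4577 × 10^9 = 10.0

10.0-fold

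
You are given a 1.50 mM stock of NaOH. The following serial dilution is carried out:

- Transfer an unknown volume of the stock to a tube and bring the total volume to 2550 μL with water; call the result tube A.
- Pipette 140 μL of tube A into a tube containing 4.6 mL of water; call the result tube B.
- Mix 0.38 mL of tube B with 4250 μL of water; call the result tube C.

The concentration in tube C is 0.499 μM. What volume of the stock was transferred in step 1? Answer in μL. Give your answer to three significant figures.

Step 1: v brought to 2550 μL → factor = 2550 μL/v
Step 2: 140 μL + 4.6 mL = 4740 μL total → factor 4740/140 = 33.857
Step 3: 0.38 mL + 4250 μL = 4.63 mL total → factor 4.63/0.38 = 12.184
Product of known-step factors = 412.52
Overall factor = 1.50 mM / (0.499 μM) = 3006
Step-1 factor = 3006 / 412.52 = 7.2869
v = 2550 μL / 7.2869 = 350 μL

350 μL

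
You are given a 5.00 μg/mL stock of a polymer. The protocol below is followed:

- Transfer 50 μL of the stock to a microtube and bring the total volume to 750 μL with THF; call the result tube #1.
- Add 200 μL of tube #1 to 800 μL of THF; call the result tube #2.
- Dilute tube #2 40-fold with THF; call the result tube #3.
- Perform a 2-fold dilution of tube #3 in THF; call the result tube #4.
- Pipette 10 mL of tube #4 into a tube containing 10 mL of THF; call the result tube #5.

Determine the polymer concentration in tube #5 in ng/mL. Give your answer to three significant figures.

Step 1: 50 μL brought to 750 μL → factor 750/50 = 15
Step 2: 200 μL + 800 μL = 1000 μL total → factor 1000/200 = 5
Step 3: 40-fold → factor 40
Step 4: 2-fold → factor 2
Step 5: 10 mL + 10 mL = 20 mL total → factor 20/10 = 2
Overall dilution factor = 15 × 5 × 40 × 2 × 2 = 12000
Final = 5.00 μg/mL / 12000 = 0.0004167 μg/mL = 0.417 ng/mL

0.417 ng/mL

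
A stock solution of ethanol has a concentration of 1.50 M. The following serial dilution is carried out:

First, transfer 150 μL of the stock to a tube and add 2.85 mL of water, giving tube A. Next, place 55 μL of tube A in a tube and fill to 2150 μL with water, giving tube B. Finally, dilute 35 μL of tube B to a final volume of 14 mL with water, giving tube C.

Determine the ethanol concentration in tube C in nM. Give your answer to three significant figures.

Step 1: 150 μL + 2.85 mL = 3000 μL total → factor 3000/150 = 20
Step 2: 55 μL brought to 2150 μL → factor 2150/55 = 39.091
Step 3: 35 μL brought to 14 mL → factor 14000/35 = 400
Overall dilution factor = 20 × 39.091 × 400 = 3.1273 × 10^5
Final = 1.50 M / 3.1273 × 10^5 = 4.797 × 10^-6 M = 4.80 × 10^3 nM

4.80 × 10^3 nM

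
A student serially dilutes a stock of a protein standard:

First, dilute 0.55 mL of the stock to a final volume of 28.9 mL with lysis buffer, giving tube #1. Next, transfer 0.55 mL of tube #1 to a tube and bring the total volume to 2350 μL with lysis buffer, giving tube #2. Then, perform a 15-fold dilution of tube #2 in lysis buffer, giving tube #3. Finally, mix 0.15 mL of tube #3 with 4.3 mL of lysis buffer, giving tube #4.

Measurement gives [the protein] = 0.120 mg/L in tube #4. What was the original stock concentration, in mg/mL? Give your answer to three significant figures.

12.0 mg/mL

Step 1: 0.55 mL brought to 28.9 mL → factor 28.9/0.55 = 52.545
Step 2: 0.55 mL brought to 2350 μL → factor 2.35/0.55 = 4.2727
Step 3: 15-fold → factor 15
Step 4: 0.15 mL + 4.3 mL = 4.45 mL total → factor 4.45/0.15 = 29.667
Overall dilution factor = 52.545 × 4.2727 × 15 × 29.667 = 99908
Stock = 0.120 mg/L × 99908 = 1.199 × 10^4 mg/L = 12.0 mg/mL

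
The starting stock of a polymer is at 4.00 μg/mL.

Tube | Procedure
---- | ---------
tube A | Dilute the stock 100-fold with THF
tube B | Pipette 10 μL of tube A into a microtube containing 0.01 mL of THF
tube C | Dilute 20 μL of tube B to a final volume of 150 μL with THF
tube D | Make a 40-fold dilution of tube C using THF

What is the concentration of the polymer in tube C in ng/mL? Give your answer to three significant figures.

Step 1: 100-fold → factor 100
Step 2: 10 μL + 0.01 mL = 20 μL total → factor 20/10 = 2
Step 3: 20 μL brought to 150 μL → factor 150/20 = 7.5
Dilution factor through tube C = 100 × 2 × 7.5 = 1500
[tube C] = 4.00 μg/mL / 1500 = 0.002667 μg/mL = 2.67 ng/mL

2.67 ng/mL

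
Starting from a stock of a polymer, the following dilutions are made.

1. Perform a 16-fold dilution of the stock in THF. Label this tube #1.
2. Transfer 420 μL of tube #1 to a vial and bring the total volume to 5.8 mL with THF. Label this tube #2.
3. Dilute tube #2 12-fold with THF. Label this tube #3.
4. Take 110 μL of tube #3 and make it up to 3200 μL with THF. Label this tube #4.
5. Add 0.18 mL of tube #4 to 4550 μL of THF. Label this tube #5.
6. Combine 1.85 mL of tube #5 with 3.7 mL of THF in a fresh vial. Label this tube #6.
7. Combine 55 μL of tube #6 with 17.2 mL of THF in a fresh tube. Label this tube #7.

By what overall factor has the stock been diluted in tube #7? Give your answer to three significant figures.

1.91 × 10^9

Step 1: 16-fold → factor 16
Step 2: 420 μL brought to 5.8 mL → factor 5800/420 = 13.81
Step 3: 12-fold → factor 12
Step 4: 110 μL brought to 3200 μL → factor 3200/110 = 29.091
Step 5: 0.18 mL + 4550 μL = 4.73 mL total → factor 4.73/0.18 = 26.278
Step 6: 1.85 mL + 3.7 mL = 5.55 mL total → factor 5.55/1.85 = 3
Step 7: 55 μL + 17.2 mL = 17255 μL total → factor 17255/55 = 313.73
Overall dilution factor = 16 × 13.81 × 12 × 29.091 × 26.278 × 3 × 313.73 = 1.9077 × 10^9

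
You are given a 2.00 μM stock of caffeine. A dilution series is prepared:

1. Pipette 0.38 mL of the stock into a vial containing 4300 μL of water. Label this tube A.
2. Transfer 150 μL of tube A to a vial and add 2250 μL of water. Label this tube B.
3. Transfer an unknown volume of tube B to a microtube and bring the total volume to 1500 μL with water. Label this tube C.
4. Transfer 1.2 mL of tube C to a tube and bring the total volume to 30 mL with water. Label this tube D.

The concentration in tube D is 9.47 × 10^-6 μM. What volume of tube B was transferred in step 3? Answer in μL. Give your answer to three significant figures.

35.0 μL

Step 1: 0.38 mL + 4300 μL = 4.68 mL total → factor 4.68/0.38 = 12.316
Step 2: 150 μL + 2250 μL = 2400 μL total → factor 2400/150 = 16
Step 3: v brought to 1500 μL → factor = 1500 μL/v
Step 4: 1.2 mL brought to 30 mL → factor 30/1.2 = 25
Product of known-step factors = 4926.3
Overall factor = 2.00 μM / (9.47 × 10^-6 μM) = 2.1119 × 10^5
Step-3 factor = 2.1119 × 10^5 / 4926.3 = 42.87
v = 1500 μL / 42.87 = 35.0 μL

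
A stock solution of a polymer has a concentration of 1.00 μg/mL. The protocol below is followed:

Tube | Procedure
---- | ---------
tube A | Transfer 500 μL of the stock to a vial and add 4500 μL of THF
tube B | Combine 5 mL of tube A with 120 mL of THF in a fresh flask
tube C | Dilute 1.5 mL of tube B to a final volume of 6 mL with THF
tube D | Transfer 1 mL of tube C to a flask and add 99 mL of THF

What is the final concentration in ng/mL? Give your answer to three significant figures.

Step 1: 500 μL + 4500 μL = 5000 μL total → factor 5000/500 = 10
Step 2: 5 mL + 120 mL = 125 mL total → factor 125/5 = 25
Step 3: 1.5 mL brought to 6 mL → factor 6/1.5 = 4
Step 4: 1 mL + 99 mL = 100 mL total → factor 100/1 = 100
Overall dilution factor = 10 × 25 × 4 × 100 = 1 × 10^5
Final = 1.00 μg/mL / 1 × 10^5 = 1.000 × 10^-5 μg/mL = 0.0100 ng/mL

0.0100 ng/mL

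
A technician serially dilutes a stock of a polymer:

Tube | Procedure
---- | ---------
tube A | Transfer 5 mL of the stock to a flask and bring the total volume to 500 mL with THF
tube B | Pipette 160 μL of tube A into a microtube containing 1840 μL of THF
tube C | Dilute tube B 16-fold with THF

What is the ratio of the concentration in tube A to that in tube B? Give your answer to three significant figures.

Step 1: 5 mL brought to 500 mL → factor 500/5 = 100
Step 2: 160 μL + 1840 μL = 2000 μL total → factor 2000/160 = 12.5
Dilution factor to tube A = 100; to tube B = 1250
[tube A]/[tube B] = (factor to tube B)/(factor to tube A) = 1250/100 = 12.5

12.5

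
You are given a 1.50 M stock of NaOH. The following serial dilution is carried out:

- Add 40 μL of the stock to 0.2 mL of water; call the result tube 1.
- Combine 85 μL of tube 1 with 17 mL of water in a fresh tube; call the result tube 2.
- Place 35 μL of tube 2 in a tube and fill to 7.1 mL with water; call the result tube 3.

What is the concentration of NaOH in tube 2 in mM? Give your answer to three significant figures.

Step 1: 40 μL + 0.2 mL = 240 μL total → factor 240/40 = 6
Step 2: 85 μL + 17 mL = 17085 μL total → factor 17085/85 = 201
Dilution factor through tube 2 = 6 × 201 = 1206
[tube 2] = 1.50 M / 1206 = 0.001244 M = 1.24 mM

1.24 mM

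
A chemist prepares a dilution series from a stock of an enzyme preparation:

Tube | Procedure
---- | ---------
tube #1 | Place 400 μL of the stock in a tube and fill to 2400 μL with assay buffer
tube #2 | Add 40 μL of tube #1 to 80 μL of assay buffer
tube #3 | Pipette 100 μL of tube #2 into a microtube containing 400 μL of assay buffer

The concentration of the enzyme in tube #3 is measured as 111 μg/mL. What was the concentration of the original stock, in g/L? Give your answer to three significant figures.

Step 1: 400 μL brought to 2400 μL → factor 2400/400 = 6
Step 2: 40 μL + 80 μL = 120 μL total → factor 120/40 = 3
Step 3: 100 μL + 400 μL = 500 μL total → factor 500/100 = 5
Overall dilution factor = 6 × 3 × 5 = 90
Stock = 111 μg/mL × 90 = 9990 μg/mL = 9.99 g/L

9.99 g/L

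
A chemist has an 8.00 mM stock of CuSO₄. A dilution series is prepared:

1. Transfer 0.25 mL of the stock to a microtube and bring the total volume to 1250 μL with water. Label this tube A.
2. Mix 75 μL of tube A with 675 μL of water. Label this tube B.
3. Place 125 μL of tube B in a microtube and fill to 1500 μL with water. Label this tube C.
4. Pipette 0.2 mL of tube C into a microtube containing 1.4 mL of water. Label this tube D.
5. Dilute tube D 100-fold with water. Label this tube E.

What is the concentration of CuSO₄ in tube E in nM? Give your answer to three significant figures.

16.7 nM

Step 1: 0.25 mL brought to 1250 μL → factor 1.25/0.25 = 5
Step 2: 75 μL + 675 μL = 750 μL total → factor 750/75 = 10
Step 3: 125 μL brought to 1500 μL → factor 1500/125 = 12
Step 4: 0.2 mL + 1.4 mL = 1.6 mL total → factor 1.6/0.2 = 8
Step 5: 100-fold → factor 100
Overall dilution factor = 5 × 10 × 12 × 8 × 100 = 4.8 × 10^5
Final = 8.00 mM / 4.8 × 10^5 = 1.667 × 10^-5 mM = 16.7 nM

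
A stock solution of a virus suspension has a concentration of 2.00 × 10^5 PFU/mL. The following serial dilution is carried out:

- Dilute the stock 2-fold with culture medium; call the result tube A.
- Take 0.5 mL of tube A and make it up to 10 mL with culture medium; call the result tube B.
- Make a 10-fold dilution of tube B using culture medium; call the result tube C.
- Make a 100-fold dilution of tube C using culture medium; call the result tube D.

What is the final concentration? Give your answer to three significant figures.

Step 1: 2-fold → factor 2
Step 2: 0.5 mL brought to 10 mL → factor 10/0.5 = 20
Step 3: 10-fold → factor 10
Step 4: 100-fold → factor 100
Overall dilution factor = 2 × 20 × 10 × 100 = 40000
Final = 2.00 × 10^5 PFU/mL / 40000 = 5.00 PFU/mL

5.00 PFU/mL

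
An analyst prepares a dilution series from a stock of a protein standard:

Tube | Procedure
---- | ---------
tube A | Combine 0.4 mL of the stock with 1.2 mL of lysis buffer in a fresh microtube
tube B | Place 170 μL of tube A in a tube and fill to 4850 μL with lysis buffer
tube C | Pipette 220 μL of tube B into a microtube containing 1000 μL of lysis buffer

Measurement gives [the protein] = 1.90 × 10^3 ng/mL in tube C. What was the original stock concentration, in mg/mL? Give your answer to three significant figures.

Step 1: 0.4 mL + 1.2 mL = 1.6 mL total → factor 1.6/0.4 = 4
Step 2: 170 μL brought to 4850 μL → factor 4850/170 = 28.529
Step 3: 220 μL + 1000 μL = 1220 μL total → factor 1220/220 = 5.5455
Overall dilution factor = 4 × 28.529 × 5.5455 = 632.83
Stock = 1.90 × 10^3 ng/mL × 632.83 = 1.202 × 10^6 ng/mL = 1.20 mg/mL

1.20 mg/mL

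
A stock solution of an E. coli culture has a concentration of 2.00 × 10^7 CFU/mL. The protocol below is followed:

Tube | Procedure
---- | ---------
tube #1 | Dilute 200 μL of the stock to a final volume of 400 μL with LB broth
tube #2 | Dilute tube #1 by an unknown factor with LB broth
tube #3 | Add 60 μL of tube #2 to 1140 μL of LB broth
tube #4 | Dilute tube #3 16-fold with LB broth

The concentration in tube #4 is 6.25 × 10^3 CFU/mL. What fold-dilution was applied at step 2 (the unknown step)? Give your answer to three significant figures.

Step 1: 200 μL brought to 400 μL → factor 400/200 = 2
Step 2: unknown factor x
Step 3: 60 μL + 1140 μL = 1200 μL total → factor 1200/60 = 20
Step 4: 16-fold → factor 16
Product of known-step factors = 640
Overall factor = 2.00 × 10^7 CFU/mL / (6.25 × 10^3 CFU/mL) = 3200
x = 3200 / 640 = 5.00

5.00-fold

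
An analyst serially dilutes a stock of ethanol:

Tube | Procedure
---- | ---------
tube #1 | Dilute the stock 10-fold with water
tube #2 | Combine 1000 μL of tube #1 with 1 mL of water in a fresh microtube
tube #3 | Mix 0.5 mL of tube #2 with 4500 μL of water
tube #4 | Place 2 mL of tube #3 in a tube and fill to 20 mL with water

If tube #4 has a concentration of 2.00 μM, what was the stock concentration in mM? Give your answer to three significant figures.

4.00 mM

Step 1: 10-fold → factor 10
Step 2: 1000 μL + 1 mL = 2000 μL total → factor 2000/1000 = 2
Step 3: 0.5 mL + 4500 μL = 5 mL total → factor 5/0.5 = 10
Step 4: 2 mL brought to 20 mL → factor 20/2 = 10
Overall dilution factor = 10 × 2 × 10 × 10 = 2000
Stock = 2.00 μM × 2000 = 4000 μM = 4.00 mM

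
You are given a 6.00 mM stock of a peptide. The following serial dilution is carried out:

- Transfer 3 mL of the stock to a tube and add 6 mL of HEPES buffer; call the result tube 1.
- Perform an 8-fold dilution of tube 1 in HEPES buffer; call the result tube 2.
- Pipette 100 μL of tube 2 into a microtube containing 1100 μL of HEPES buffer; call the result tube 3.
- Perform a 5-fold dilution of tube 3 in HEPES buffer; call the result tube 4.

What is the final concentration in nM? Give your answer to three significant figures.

Step 1: 3 mL + 6 mL = 9 mL total → factor 9/3 = 3
Step 2: 8-fold → factor 8
Step 3: 100 μL + 1100 μL = 1200 μL total → factor 1200/100 = 12
Step 4: 5-fold → factor 5
Overall dilution factor = 3 × 8 × 12 × 5 = 1440
Final = 6.00 mM / 1440 = 0.004167 mM = 4.17 × 10^3 nM

4.17 × 10^3 nM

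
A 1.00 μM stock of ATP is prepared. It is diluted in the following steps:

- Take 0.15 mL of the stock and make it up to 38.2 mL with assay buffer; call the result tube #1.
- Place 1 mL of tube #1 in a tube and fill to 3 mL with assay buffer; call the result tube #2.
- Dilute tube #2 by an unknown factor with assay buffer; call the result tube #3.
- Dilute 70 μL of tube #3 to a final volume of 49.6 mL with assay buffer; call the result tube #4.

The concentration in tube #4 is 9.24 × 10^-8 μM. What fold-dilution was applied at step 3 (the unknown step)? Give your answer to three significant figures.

Step 1: 0.15 mL brought to 38.2 mL → factor 38.2/0.15 = 254.67
Step 2: 1 mL brought to 3 mL → factor 3/1 = 3
Step 3: unknown factor x
Step 4: 70 μL brought to 49.6 mL → factor 49600/70 = 708.57
Product of known-step factors = 5.4135 × 10^5
Overall factor = 1.00 μM / (9.24 × 10^-8 μM) = 1.0823 × 10^7
x = 1.0823 × 10^7 / 5.4135 × 10^5 = 20.0

20.0-fold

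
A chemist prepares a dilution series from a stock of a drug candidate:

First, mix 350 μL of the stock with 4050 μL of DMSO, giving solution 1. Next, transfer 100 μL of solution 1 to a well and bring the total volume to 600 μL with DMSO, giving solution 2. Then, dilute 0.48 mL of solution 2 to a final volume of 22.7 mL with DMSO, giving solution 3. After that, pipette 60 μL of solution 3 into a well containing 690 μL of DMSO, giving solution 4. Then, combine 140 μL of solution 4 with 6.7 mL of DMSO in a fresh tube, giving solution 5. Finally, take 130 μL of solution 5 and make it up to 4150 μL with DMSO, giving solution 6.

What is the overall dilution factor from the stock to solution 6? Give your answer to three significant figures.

Step 1: 350 μL + 4050 μL = 4400 μL total → factor 4400/350 = 12.571
Step 2: 100 μL brought to 600 μL → factor 600/100 = 6
Step 3: 0.48 mL brought to 22.7 mL → factor 22.7/0.48 = 47.292
Step 4: 60 μL + 690 μL = 750 μL total → factor 750/60 = 12.5
Step 5: 140 μL + 6.7 mL = 6840 μL total → factor 6840/140 = 48.857
Step 6: 130 μL brought to 4150 μL → factor 4150/130 = 31.923
Overall dilution factor = 12.571 × 6 × 47.292 × 12.5 × 48.857 × 31.923 = 6.9545 × 10^7

6.95 × 10^7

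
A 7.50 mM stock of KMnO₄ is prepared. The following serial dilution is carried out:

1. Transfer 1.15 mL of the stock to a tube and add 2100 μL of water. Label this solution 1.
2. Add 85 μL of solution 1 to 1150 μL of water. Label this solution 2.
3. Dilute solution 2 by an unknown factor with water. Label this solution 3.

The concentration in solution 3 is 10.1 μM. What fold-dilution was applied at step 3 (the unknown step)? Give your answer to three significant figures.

Step 1: 1.15 mL + 2100 μL = 3.25 mL total → factor 3.25/1.15 = 2.8261
Step 2: 85 μL + 1150 μL = 1235 μL total → factor 1235/85 = 14.529
Step 3: unknown factor x
Product of known-step factors = 41.061
Overall factor = 7.50 mM / (10.1 μM) = 742.57
x = 742.57 / 41.061 = 18.1

18.1-fold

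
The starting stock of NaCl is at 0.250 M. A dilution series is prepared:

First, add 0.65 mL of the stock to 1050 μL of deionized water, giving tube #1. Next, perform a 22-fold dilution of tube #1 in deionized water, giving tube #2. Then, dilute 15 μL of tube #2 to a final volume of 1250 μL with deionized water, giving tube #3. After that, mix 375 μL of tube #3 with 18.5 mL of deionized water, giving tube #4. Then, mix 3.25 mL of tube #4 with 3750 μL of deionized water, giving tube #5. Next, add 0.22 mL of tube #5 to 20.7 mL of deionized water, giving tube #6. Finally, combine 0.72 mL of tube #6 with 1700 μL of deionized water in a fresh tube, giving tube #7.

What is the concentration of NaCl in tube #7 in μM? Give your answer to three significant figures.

0.00150 μM

Step 1: 0.65 mL + 1050 μL = 1.7 mL total → factor 1.7/0.65 = 2.6154
Step 2: 22-fold → factor 22
Step 3: 15 μL brought to 1250 μL → factor 1250/15 = 83.333
Step 4: 375 μL + 18.5 mL = 18875 μL total → factor 18875/375 = 50.333
Step 5: 3.25 mL + 3750 μL = 7 mL total → factor 7/3.25 = 2.1538
Step 6: 0.22 mL + 20.7 mL = 20.92 mL total → factor 20.92/0.22 = 95.091
Step 7: 0.72 mL + 1700 μL = 2.42 mL total → factor 2.42/0.72 = 3.3611
Overall dilution factor = 2.6154 × 22 × 83.333 × 50.333 × 2.1538 × 95.091 × 3.3611 = 1.6614 × 10^8
Final = 0.250 M / 1.6614 × 10^8 = 1.505 × 10^-9 M = 0.00150 μM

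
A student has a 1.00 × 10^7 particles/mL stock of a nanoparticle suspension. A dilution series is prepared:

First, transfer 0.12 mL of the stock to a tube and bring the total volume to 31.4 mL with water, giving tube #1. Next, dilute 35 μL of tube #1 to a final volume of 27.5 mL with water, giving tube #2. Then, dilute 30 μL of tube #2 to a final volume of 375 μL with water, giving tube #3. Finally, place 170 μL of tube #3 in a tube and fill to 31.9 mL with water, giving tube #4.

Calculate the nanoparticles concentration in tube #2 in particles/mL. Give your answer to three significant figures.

Step 1: 0.12 mL brought to 31.4 mL → factor 31.4/0.12 = 261.67
Step 2: 35 μL brought to 27.5 mL → factor 27500/35 = 785.71
Dilution factor through tube #2 = 261.67 × 785.71 = 2.056 × 10^5
[tube #2] = 1.00 × 10^7 particles/mL / 2.056 × 10^5 = 48.6 particles/mL

48.6 particles/mL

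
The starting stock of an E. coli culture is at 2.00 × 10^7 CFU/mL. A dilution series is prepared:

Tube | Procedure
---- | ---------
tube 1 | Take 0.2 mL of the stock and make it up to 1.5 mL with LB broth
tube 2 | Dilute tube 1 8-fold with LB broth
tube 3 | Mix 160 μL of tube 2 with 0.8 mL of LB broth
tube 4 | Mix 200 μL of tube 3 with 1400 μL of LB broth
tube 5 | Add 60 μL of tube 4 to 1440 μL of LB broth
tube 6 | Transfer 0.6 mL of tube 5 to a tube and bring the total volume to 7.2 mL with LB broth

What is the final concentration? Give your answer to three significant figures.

Step 1: 0.2 mL brought to 1.5 mL → factor 1.5/0.2 = 7.5
Step 2: 8-fold → factor 8
Step 3: 160 μL + 0.8 mL = 960 μL total → factor 960/160 = 6
Step 4: 200 μL + 1400 μL = 1600 μL total → factor 1600/200 = 8
Step 5: 60 μL + 1440 μL = 1500 μL total → factor 1500/60 = 25
Step 6: 0.6 mL brought to 7.2 mL → factor 7.2/0.6 = 12
Overall dilution factor = 7.5 × 8 × 6 × 8 × 25 × 12 = 8.64 × 10^5
Final = 2.00 × 10^7 CFU/mL / 8.64 × 10^5 = 23.1 CFU/mL

23.1 CFU/mL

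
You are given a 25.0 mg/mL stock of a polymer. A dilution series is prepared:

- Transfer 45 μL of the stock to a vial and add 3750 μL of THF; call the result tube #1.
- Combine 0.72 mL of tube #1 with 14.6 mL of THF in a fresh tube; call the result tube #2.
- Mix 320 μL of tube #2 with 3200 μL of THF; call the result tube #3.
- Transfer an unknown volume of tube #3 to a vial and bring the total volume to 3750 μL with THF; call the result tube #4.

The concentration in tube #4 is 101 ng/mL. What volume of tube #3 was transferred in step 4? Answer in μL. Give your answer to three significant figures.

Step 1: 45 μL + 3750 μL = 3795 μL total → factor 3795/45 = 84.333
Step 2: 0.72 mL + 14.6 mL = 15.32 mL total → factor 15.32/0.72 = 21.278
Step 3: 320 μL + 3200 μL = 3520 μL total → factor 3520/320 = 11
Step 4: v brought to 3750 μL → factor = 3750 μL/v
Product of known-step factors = 19739
Overall factor = 25.0 mg/mL / (101 ng/mL) = 2.4752 × 10^5
Step-4 factor = 2.4752 × 10^5 / 19739 = 12.54
v = 3750 μL / 12.54 = 299 μL

299 μL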